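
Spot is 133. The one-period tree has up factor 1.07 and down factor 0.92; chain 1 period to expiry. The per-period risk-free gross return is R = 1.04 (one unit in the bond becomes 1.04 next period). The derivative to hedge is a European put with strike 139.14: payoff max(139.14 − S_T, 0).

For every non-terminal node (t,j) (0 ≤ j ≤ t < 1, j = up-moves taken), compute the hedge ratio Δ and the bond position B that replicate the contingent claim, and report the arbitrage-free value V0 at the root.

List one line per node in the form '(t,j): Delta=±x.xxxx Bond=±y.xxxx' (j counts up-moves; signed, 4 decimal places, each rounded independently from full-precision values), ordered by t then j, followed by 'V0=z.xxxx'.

(0,0): Delta=-0.8411 Bond=115.0936
V0=3.2269

Since d<R<u, set p* = (R−d)/(u−d) = 0.8000; price each node as the discounted p*-expectation of its children.
At expiry t=1: V(1,0)=16.7800, V(1,1)=0.0000
  t=0,j=0: stock 133.0000 → up 142.3100 (V=0.0000), down 122.3600 (V=16.7800). Price 3.2269; hedge Δ=-0.8411, bond B=115.0936.
Self-financing check: at every node Δ·S+B equals the discounted successor values.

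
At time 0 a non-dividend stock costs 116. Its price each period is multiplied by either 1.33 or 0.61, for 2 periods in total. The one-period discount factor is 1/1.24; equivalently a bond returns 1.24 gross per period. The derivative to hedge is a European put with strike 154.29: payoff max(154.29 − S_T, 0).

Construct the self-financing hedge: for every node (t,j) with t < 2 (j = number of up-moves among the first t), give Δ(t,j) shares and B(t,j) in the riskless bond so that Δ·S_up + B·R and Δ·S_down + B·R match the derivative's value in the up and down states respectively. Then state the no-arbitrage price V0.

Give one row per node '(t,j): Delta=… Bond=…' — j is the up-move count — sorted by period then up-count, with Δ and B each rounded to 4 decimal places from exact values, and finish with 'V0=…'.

(0,0): Delta=-0.5699 Bond=75.8032
(1,0): Delta=-1.0000 Bond=124.4274
(1,1): Delta=-0.5418 Bond=89.6487
V0=9.6908

Risk-neutral probability p* = (R−d)/(u−d) = (1.24−0.61)/(1.33−0.61) = 0.8750.
Terminal payoffs: V(2,0)=111.1264, V(2,1)=60.1792, V(2,2)=0.0000
Node (1,0) S=70.7600: V=(p*·60.1792+(1−p*)·111.1264)/1.24=53.6674; Δ=(60.1792−111.1264)/(94.1108−43.1636)=-1.0000; B=V−Δ·S=124.4274
Node (1,1) S=154.2800: V=(p*·0.0000+(1−p*)·60.1792)/1.24=6.0665; Δ=(0.0000−60.1792)/(205.1924−94.1108)=-0.5418; B=V−Δ·S=89.6487
Node (0,0) S=116.0000: V=(p*·6.0665+(1−p*)·53.6674)/1.24=9.6908; Δ=(6.0665−53.6674)/(154.2800−70.7600)=-0.5699; B=V−Δ·S=75.8032
Each (Δ,B) replicates both successor values, so the strategy is self-financing and V0 is arbitrage-free.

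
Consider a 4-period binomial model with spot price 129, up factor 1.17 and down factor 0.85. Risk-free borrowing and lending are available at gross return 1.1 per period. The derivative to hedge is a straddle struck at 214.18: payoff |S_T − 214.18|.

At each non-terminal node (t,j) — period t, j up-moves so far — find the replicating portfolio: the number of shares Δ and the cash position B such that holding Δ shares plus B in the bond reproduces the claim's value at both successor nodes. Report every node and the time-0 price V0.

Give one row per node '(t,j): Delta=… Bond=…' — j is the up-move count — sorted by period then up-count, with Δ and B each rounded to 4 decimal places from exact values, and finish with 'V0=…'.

Under the risk-neutral measure, an up-move has probability p* = (R−d)/(u−d) = 0.7813 and values discount at R = 1.1.
Terminal payoffs: V(4,0)=146.8412, V(4,1)=121.4901, V(4,2)=86.5951, V(4,3)=38.5631, V(4,4)=27.5515
Node (3,0) S=79.2221: V=(p*·121.4901+(1−p*)·146.8412)/1.1=115.4870; Δ=(121.4901−146.8412)/(92.6899−67.3388)=-1.0000; B=V−Δ·S=194.7091
Node (3,1) S=109.0469: V=(p*·86.5951+(1−p*)·121.4901)/1.1=85.6622; Δ=(86.5951−121.4901)/(127.5849−92.6899)=-1.0000; B=V−Δ·S=194.7091
Node (3,2) S=150.0999: V=(p*·38.5631+(1−p*)·86.5951)/1.1=44.6092; Δ=(38.5631−86.5951)/(175.6169−127.5849)=-1.0000; B=V−Δ·S=194.7091
Node (3,3) S=206.6081: V=(p*·27.5515+(1−p*)·38.5631)/1.1=27.2366; Δ=(27.5515−38.5631)/(241.7315−175.6169)=-0.1666; B=V−Δ·S=61.6481
Node (2,0) S=93.2025: V=(p*·85.6622+(1−p*)·115.4870)/1.1=83.8058; Δ=(85.6622−115.4870)/(109.0469−79.2221)=-1.0000; B=V−Δ·S=177.0083
Node (2,1) S=128.2905: V=(p*·44.6092+(1−p*)·85.6622)/1.1=48.7178; Δ=(44.6092−85.6622)/(150.0999−109.0469)=-1.0000; B=V−Δ·S=177.0083
Node (2,2) S=176.5881: V=(p*·27.2366+(1−p*)·44.6092)/1.1=28.2153; Δ=(27.2366−44.6092)/(206.6081−150.0999)=-0.3074; B=V−Δ·S=82.5047
Node (1,0) S=109.6500: V=(p*·48.7178+(1−p*)·83.8058)/1.1=51.2666; Δ=(48.7178−83.8058)/(128.2905−93.2025)=-1.0000; B=V−Δ·S=160.9166
Node (1,1) S=150.9300: V=(p*·28.2153+(1−p*)·48.7178)/1.1=29.7275; Δ=(28.2153−48.7178)/(176.5881−128.2905)=-0.4245; B=V−Δ·S=93.7976
Node (0,0) S=129.0000: V=(p*·29.7275+(1−p*)·51.2666)/1.1=31.3083; Δ=(29.7275−51.2666)/(150.9300−109.6500)=-0.5218; B=V−Δ·S=98.6181
Check: Δ(0,0)·S0 + B(0,0) = 31.3083 = V0.

(0,0): Delta=-0.5218 Bond=98.6181
(1,0): Delta=-1.0000 Bond=160.9166
(1,1): Delta=-0.4245 Bond=93.7976
(2,0): Delta=-1.0000 Bond=177.0083
(2,1): Delta=-1.0000 Bond=177.0083
(2,2): Delta=-0.3074 Bond=82.5047
(3,0): Delta=-1.0000 Bond=194.7091
(3,1): Delta=-1.0000 Bond=194.7091
(3,2): Delta=-1.0000 Bond=194.7091
(3,3): Delta=-0.1666 Bond=61.6481
V0=31.3083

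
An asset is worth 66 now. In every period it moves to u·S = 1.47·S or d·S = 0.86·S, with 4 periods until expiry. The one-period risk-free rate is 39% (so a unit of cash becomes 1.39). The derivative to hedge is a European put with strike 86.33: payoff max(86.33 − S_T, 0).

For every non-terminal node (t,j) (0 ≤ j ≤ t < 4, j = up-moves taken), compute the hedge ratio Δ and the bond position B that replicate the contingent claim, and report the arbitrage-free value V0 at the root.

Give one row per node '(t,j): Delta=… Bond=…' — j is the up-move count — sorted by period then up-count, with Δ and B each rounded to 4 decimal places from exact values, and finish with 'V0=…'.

(0,0): Delta=-0.0107 Bond=0.7647
(1,0): Delta=-0.0905 Bond=5.5875
(1,1): Delta=-0.0037 Bond=0.3800
(2,0): Delta=-0.5980 Bond=32.5401
(2,1): Delta=-0.0456 Bond=4.0272
(2,2): Delta=0.0000 Bond=0.0000
(3,0): Delta=-1.0000 Bond=62.1079
(3,1): Delta=-0.5625 Bond=42.6833
(3,2): Delta=0.0000 Bond=0.0000
(3,3): Delta=0.0000 Bond=0.0000
V0=0.0557

Under the risk-neutral measure, an up-move has probability p* = (R−d)/(u−d) = 0.8689 and values discount at R = 1.39.
Terminal values V(4,·): V(4,0)=50.2275, V(4,1)=24.6198, V(4,2)=0.0000, V(4,3)=0.0000, V(4,4)=0.0000
  t=3,j=0: stock 41.9797 → up 61.7102 (V=24.6198), down 36.1025 (V=50.2275). Price 20.1282; hedge Δ=-1.0000, bond B=62.1079.
  t=3,j=1: stock 71.7560 → up 105.4813 (V=0.0000), down 61.7102 (V=24.6198). Price 2.3229; hedge Δ=-0.5625, bond B=42.6833.
  t=3,j=2: stock 122.6527 → up 180.2994 (V=0.0000), down 105.4813 (V=0.0000). Price 0.0000; hedge Δ=0.0000, bond B=0.0000.
  t=3,j=3: stock 209.6505 → up 308.1863 (V=0.0000), down 180.2994 (V=0.0000). Price 0.0000; hedge Δ=0.0000, bond B=0.0000.
  t=2,j=0: stock 48.8136 → up 71.7560 (V=2.3229), down 41.9797 (V=20.1282). Price 3.3511; hedge Δ=-0.5980, bond B=32.5401.
  t=2,j=1: stock 83.4372 → up 122.6527 (V=0.0000), down 71.7560 (V=2.3229). Price 0.2192; hedge Δ=-0.0456, bond B=4.0272.
  t=2,j=2: stock 142.6194 → up 209.6505 (V=0.0000), down 122.6527 (V=0.0000). Price 0.0000; hedge Δ=0.0000, bond B=0.0000.
  t=1,j=0: stock 56.7600 → up 83.4372 (V=0.2192), down 48.8136 (V=3.3511). Price 0.4532; hedge Δ=-0.0905, bond B=5.5875.
  t=1,j=1: stock 97.0200 → up 142.6194 (V=0.0000), down 83.4372 (V=0.2192). Price 0.0207; hedge Δ=-0.0037, bond B=0.3800.
  t=0,j=0: stock 66.0000 → up 97.0200 (V=0.0207), down 56.7600 (V=0.4532). Price 0.0557; hedge Δ=-0.0107, bond B=0.7647.
Check: Δ(0,0)·S0 + B(0,0) = 0.0557 = V0.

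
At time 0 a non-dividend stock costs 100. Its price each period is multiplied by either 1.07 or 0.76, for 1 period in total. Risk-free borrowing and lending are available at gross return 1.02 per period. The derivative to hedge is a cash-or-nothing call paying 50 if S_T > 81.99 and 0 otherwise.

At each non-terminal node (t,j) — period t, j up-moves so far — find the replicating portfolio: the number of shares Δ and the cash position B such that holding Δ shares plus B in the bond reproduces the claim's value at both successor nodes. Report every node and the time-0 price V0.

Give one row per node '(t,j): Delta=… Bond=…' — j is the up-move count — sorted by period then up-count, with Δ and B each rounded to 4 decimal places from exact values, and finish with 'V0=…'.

Since d<R<u, set p* = (R−d)/(u−d) = 0.8387; price each node as the discounted p*-expectation of its children.
Terminal payoffs: V(1,0)=0.0000, V(1,1)=50.0000
  t=0,j=0: stock 100.0000 → up 107.0000 (V=50.0000), down 76.0000 (V=0.0000). Price 41.1132; hedge Δ=1.6129, bond B=-120.1771.
The time-0 hedge costs 41.1132, which is the no-arbitrage price.

(0,0): Delta=1.6129 Bond=-120.1771
V0=41.1132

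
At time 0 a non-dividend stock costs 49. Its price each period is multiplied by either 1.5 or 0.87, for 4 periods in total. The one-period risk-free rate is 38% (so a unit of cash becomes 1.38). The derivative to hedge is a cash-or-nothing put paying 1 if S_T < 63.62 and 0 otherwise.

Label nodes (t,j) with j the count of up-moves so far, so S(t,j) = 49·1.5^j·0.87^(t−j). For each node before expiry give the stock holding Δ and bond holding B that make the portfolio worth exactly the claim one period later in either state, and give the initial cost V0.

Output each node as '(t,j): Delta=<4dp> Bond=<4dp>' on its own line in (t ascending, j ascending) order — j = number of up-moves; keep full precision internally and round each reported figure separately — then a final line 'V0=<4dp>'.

(0,0): Delta=-0.0011 Bond=0.0598
(1,0): Delta=-0.0060 Bond=0.2932
(1,1): Delta=-0.0004 Bond=0.0329
(2,0): Delta=-0.0251 Bond=1.1121
(2,1): Delta=-0.0034 Bond=0.2381
(2,2): Delta=0.0000 Bond=0.0000
(3,0): Delta=0.0000 Bond=0.7246
(3,1): Delta=-0.0285 Bond=1.7253
(3,2): Delta=0.0000 Bond=0.0000
(3,3): Delta=0.0000 Bond=0.0000
V0=0.0065

Since d<R<u, set p* = (R−d)/(u−d) = 0.8095; price each node as the discounted p*-expectation of its children.
At expiry t=4: V(4,0)=1.0000, V(4,1)=1.0000, V(4,2)=0.0000, V(4,3)=0.0000, V(4,4)=0.0000
  t=3,j=0: stock 32.2666 → up 48.4000 (V=1.0000), down 28.0720 (V=1.0000). Price 0.7246; hedge Δ=0.0000, bond B=0.7246.
  t=3,j=1: stock 55.6322 → up 83.4482 (V=0.0000), down 48.4000 (V=1.0000). Price 0.1380; hedge Δ=-0.0285, bond B=1.7253.
  t=3,j=2: stock 95.9175 → up 143.8762 (V=0.0000), down 83.4482 (V=0.0000). Price 0.0000; hedge Δ=0.0000, bond B=0.0000.
  t=3,j=3: stock 165.3750 → up 248.0625 (V=0.0000), down 143.8762 (V=0.0000). Price 0.0000; hedge Δ=0.0000, bond B=0.0000.
  t=2,j=0: stock 37.0881 → up 55.6322 (V=0.1380), down 32.2666 (V=0.7246). Price 0.1810; hedge Δ=-0.0251, bond B=1.1121.
  t=2,j=1: stock 63.9450 → up 95.9175 (V=0.0000), down 55.6322 (V=0.1380). Price 0.0191; hedge Δ=-0.0034, bond B=0.2381.
  t=2,j=2: stock 110.2500 → up 165.3750 (V=0.0000), down 95.9175 (V=0.0000). Price 0.0000; hedge Δ=0.0000, bond B=0.0000.
  t=1,j=0: stock 42.6300 → up 63.9450 (V=0.0191), down 37.0881 (V=0.1810). Price 0.0362; hedge Δ=-0.0060, bond B=0.2932.
  t=1,j=1: stock 73.5000 → up 110.2500 (V=0.0000), down 63.9450 (V=0.0191). Price 0.0026; hedge Δ=-0.0004, bond B=0.0329.
  t=0,j=0: stock 49.0000 → up 73.5000 (V=0.0026), down 42.6300 (V=0.0362). Price 0.0065; hedge Δ=-0.0011, bond B=0.0598.
Each (Δ,B) replicates both successor values, so the strategy is self-financing and V0 is arbitrage-free.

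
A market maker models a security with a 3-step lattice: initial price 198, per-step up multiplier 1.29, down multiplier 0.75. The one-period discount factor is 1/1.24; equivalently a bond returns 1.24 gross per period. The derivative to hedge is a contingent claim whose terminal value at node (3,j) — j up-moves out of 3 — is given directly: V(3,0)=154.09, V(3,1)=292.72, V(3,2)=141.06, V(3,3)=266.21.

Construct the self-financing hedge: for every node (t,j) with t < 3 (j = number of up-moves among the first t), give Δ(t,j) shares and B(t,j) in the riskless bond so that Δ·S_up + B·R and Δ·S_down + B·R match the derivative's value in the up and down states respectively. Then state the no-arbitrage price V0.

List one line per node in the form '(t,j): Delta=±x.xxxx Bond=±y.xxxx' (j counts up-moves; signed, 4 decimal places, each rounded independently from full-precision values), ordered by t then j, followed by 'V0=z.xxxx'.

(0,0): Delta=0.4790 Bond=30.0427
(1,0): Delta=-1.2549 Bond=294.7394
(1,1): Delta=0.5819 Bond=10.9789
(2,0): Delta=2.3050 Bond=-31.0094
(2,1): Delta=-1.4661 Bond=405.9346
(2,2): Delta=0.7034 Bond=-26.4189
V0=124.8886

Under the risk-neutral measure, an up-move has probability p* = (R−d)/(u−d) = 0.9074 and values discount at R = 1.24.
Terminal payoffs: V(3,0)=154.0900, V(3,1)=292.7200, V(3,2)=141.0600, V(3,3)=266.2100
Node (2,0) S=111.3750: V=(p*·292.7200+(1−p*)·154.0900)/1.24=225.7128; Δ=(292.7200−154.0900)/(143.6738−83.5312)=2.3050; B=V−Δ·S=-31.0094
Node (2,1) S=191.5650: V=(p*·141.0600+(1−p*)·292.7200)/1.24=125.0827; Δ=(141.0600−292.7200)/(247.1189−143.6737)=-1.4661; B=V−Δ·S=405.9346
Node (2,2) S=329.4918: V=(p*·266.2100+(1−p*)·141.0600)/1.24=205.3404; Δ=(266.2100−141.0600)/(425.0444−247.1189)=0.7034; B=V−Δ·S=-26.4189
Node (1,0) S=148.5000: V=(p*·125.0827+(1−p*)·225.7128)/1.24=108.3874; Δ=(125.0827−225.7128)/(191.5650−111.3750)=-1.2549; B=V−Δ·S=294.7394
Node (1,1) S=255.4200: V=(p*·205.3404+(1−p*)·125.0827)/1.24=159.6041; Δ=(205.3404−125.0827)/(329.4918−191.5650)=0.5819; B=V−Δ·S=10.9789
Node (0,0) S=198.0000: V=(p*·159.6041+(1−p*)·108.3874)/1.24=124.8886; Δ=(159.6041−108.3874)/(255.4200−148.5000)=0.4790; B=V−Δ·S=30.0427
Each (Δ,B) replicates both successor values, so the strategy is self-financing and V0 is arbitrage-free.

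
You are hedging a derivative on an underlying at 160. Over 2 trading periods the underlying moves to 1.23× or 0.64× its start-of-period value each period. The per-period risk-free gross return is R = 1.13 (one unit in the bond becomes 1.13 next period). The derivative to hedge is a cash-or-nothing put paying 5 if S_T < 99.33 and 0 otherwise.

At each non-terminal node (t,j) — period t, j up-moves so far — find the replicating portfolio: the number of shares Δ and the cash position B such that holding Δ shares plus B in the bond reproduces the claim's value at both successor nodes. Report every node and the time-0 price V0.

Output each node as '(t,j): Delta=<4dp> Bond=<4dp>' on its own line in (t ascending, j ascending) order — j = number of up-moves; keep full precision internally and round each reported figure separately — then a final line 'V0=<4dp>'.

Risk-neutral probability p* = (R−d)/(u−d) = (1.13−0.64)/(1.23−0.64) = 0.8305.
Terminal values V(2,·): V(2,0)=5.0000, V(2,1)=0.0000, V(2,2)=0.0000
  t=1,j=0: stock 102.4000 → up 125.9520 (V=0.0000), down 65.5360 (V=5.0000). Price 0.7500; hedge Δ=-0.0828, bond B=9.2245.
  t=1,j=1: stock 196.8000 → up 242.0640 (V=0.0000), down 125.9520 (V=0.0000). Price 0.0000; hedge Δ=0.0000, bond B=0.0000.
  t=0,j=0: stock 160.0000 → up 196.8000 (V=0.0000), down 102.4000 (V=0.7500). Price 0.1125; hedge Δ=-0.0079, bond B=1.3836.
Each (Δ,B) replicates both successor values, so the strategy is self-financing and V0 is arbitrage-free.

(0,0): Delta=-0.0079 Bond=1.3836
(1,0): Delta=-0.0828 Bond=9.2245
(1,1): Delta=0.0000 Bond=0.0000
V0=0.1125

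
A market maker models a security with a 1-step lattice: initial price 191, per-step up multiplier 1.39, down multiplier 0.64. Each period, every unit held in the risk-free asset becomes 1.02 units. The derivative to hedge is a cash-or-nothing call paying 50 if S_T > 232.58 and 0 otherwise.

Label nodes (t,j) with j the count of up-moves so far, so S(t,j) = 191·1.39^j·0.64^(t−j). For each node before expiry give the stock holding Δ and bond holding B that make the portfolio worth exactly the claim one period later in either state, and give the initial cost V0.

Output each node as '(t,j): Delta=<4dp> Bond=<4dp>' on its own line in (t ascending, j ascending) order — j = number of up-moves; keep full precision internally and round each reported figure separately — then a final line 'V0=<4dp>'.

The replicating-portfolio and risk-neutral prices coincide; use p* = (1.02−0.64)/(1.39−0.64) = 0.5067 for the latter.
Terminal payoffs: V(1,0)=0.0000, V(1,1)=50.0000
(0,0): S=191.0000. Δ = (V_up−V_dn)/(S_up−S_dn) = (50.0000−0.0000)/(265.4900−122.2400) = 0.3490. V = [p*·50.0000 + (1−p*)·0.0000]/1.02 = 24.8366. B = V − Δ·S = -41.8301.
Root portfolio cost Δ·191+B reproduces V0=24.8366.

(0,0): Delta=0.3490 Bond=-41.8301
V0=24.8366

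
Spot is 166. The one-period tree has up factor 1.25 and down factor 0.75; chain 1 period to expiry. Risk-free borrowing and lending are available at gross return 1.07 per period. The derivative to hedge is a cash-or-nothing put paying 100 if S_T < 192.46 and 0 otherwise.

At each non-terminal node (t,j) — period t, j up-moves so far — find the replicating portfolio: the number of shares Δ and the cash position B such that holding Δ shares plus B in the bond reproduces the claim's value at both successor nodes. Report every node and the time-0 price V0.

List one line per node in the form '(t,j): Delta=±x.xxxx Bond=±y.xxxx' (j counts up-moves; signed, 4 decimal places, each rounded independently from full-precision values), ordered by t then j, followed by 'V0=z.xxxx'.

(0,0): Delta=-1.2048 Bond=233.6449
V0=33.6449

No-arbitrage ⇒ martingale measure with p* = (R−d)/(u−d) = 0.6400.
Terminal values V(1,·): V(1,0)=100.0000, V(1,1)=0.0000
Node (0,0) S=166.0000: V=(p*·0.0000+(1−p*)·100.0000)/1.07=33.6449; Δ=(0.0000−100.0000)/(207.5000−124.5000)=-1.2048; B=V−Δ·S=233.6449
Check: Δ(0,0)·S0 + B(0,0) = 33.6449 = V0.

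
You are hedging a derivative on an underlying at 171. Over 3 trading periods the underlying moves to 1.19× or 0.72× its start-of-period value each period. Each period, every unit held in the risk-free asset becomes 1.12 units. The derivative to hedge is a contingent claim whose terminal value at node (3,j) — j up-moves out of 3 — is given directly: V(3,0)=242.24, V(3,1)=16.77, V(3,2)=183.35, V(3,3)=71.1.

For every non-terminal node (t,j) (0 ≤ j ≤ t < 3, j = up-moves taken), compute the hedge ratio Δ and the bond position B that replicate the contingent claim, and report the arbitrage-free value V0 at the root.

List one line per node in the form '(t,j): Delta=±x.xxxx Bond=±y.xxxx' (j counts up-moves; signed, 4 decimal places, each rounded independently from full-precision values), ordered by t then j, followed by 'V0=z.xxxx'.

(0,0): Delta=-0.4372 Bond=149.4362
(1,0): Delta=1.6693 Bond=-91.9855
(1,1): Delta=-0.6602 Bond=212.7555
(2,0): Delta=-5.4117 Bond=524.6793
(2,1): Delta=2.4191 Bond=-212.8718
(2,2): Delta=-0.9863 Bond=317.2388
V0=74.6769

No-arbitrage ⇒ martingale measure with p* = (R−d)/(u−d) = 0.8511.
Terminal payoffs: V(3,0)=242.2400, V(3,1)=16.7700, V(3,2)=183.3500, V(3,3)=71.1000
(2,0): S=88.6464. Δ = (V_up−V_dn)/(S_up−S_dn) = (16.7700−242.2400)/(105.4892−63.8254) = -5.4117. V = [p*·16.7700 + (1−p*)·242.2400]/1.12 = 44.9559. B = V − Δ·S = 524.6793.
(2,1): S=146.5128. Δ = (V_up−V_dn)/(S_up−S_dn) = (183.3500−16.7700)/(174.3502−105.4892) = 2.4191. V = [p*·183.3500 + (1−p*)·16.7700]/1.12 = 141.5538. B = V − Δ·S = -212.8718.
(2,2): S=242.1531. Δ = (V_up−V_dn)/(S_up−S_dn) = (71.1000−183.3500)/(288.1622−174.3502) = -0.9863. V = [p*·71.1000 + (1−p*)·183.3500]/1.12 = 78.4090. B = V − Δ·S = 317.2388.
(1,0): S=123.1200. Δ = (V_up−V_dn)/(S_up−S_dn) = (141.5538−44.9559)/(146.5128−88.6464) = 1.6693. V = [p*·141.5538 + (1−p*)·44.9559]/1.12 = 113.5418. B = V − Δ·S = -91.9855.
(1,1): S=203.4900. Δ = (V_up−V_dn)/(S_up−S_dn) = (78.4090−141.5538)/(242.1531−146.5128) = -0.6602. V = [p*·78.4090 + (1−p*)·141.5538]/1.12 = 78.4049. B = V − Δ·S = 212.7555.
(0,0): S=171.0000. Δ = (V_up−V_dn)/(S_up−S_dn) = (78.4049−113.5418)/(203.4900−123.1200) = -0.4372. V = [p*·78.4049 + (1−p*)·113.5418]/1.12 = 74.6769. B = V − Δ·S = 149.4362.
Each (Δ,B) replicates both successor values, so the strategy is self-financing and V0 is arbitrage-free.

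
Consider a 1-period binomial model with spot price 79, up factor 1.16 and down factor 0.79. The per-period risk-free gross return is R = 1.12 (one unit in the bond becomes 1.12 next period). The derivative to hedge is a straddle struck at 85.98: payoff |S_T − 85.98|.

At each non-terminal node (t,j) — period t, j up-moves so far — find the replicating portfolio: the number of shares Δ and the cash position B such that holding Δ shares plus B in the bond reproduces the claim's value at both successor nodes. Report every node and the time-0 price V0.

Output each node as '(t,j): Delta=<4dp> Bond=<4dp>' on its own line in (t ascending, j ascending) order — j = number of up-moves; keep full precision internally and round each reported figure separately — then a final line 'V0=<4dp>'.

(0,0): Delta=-0.6127 Bond=55.1877
V0=6.7823

No-arbitrage ⇒ martingale measure with p* = (R−d)/(u−d) = 0.8919.
At expiry t=1: V(1,0)=23.5700, V(1,1)=5.6600
  t=0,j=0: stock 79.0000 → up 91.6400 (V=5.6600), down 62.4100 (V=23.5700). Price 6.7823; hedge Δ=-0.6127, bond B=55.1877.
Self-financing check: at every node Δ·S+B equals the discounted successor values.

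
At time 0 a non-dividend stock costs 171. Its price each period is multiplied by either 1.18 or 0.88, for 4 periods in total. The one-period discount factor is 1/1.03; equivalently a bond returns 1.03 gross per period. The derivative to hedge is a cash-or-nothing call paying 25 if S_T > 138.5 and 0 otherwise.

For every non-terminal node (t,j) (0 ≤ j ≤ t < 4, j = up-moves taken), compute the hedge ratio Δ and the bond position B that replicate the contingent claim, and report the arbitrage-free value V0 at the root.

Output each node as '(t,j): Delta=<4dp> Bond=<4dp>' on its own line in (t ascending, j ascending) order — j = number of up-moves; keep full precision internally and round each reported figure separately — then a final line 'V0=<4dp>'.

(0,0): Delta=0.1672 Bond=-13.3273
(1,0): Delta=0.2610 Bond=-27.8356
(1,1): Delta=0.0973 Bond=0.3813
(2,0): Delta=0.3055 Bond=-34.5619
(2,1): Delta=0.2278 Bond=-22.7794
(2,2): Delta=0.0000 Bond=23.5649
(3,0): Delta=0.0000 Bond=0.0000
(3,1): Delta=0.5333 Bond=-71.1974
(3,2): Delta=0.0000 Bond=24.2718
(3,3): Delta=0.0000 Bond=24.2718
V0=15.2709

Under the risk-neutral measure, an up-move has probability p* = (R−d)/(u−d) = 0.5000 and values discount at R = 1.03.
Terminal payoffs: V(4,0)=0.0000, V(4,1)=0.0000, V(4,2)=25.0000, V(4,3)=25.0000, V(4,4)=25.0000
Node (3,0) S=116.5317: V=(p*·0.0000+(1−p*)·0.0000)/1.03=0.0000; Δ=(0.0000−0.0000)/(137.5074−102.5479)=0.0000; B=V−Δ·S=0.0000
Node (3,1) S=156.2584: V=(p*·25.0000+(1−p*)·0.0000)/1.03=12.1359; Δ=(25.0000−0.0000)/(184.3849−137.5074)=0.5333; B=V−Δ·S=-71.1974
Node (3,2) S=209.5284: V=(p*·25.0000+(1−p*)·25.0000)/1.03=24.2718; Δ=(25.0000−25.0000)/(247.2435−184.3849)=0.0000; B=V−Δ·S=24.2718
Node (3,3) S=280.9585: V=(p*·25.0000+(1−p*)·25.0000)/1.03=24.2718; Δ=(25.0000−25.0000)/(331.5310−247.2435)=0.0000; B=V−Δ·S=24.2718
Node (2,0) S=132.4224: V=(p*·12.1359+(1−p*)·0.0000)/1.03=5.8912; Δ=(12.1359−0.0000)/(156.2584−116.5317)=0.3055; B=V−Δ·S=-34.5619
Node (2,1) S=177.5664: V=(p*·24.2718+(1−p*)·12.1359)/1.03=17.6737; Δ=(24.2718−12.1359)/(209.5284−156.2584)=0.2278; B=V−Δ·S=-22.7794
Node (2,2) S=238.1004: V=(p*·24.2718+(1−p*)·24.2718)/1.03=23.5649; Δ=(24.2718−24.2718)/(280.9585−209.5284)=0.0000; B=V−Δ·S=23.5649
Node (1,0) S=150.4800: V=(p*·17.6737+(1−p*)·5.8912)/1.03=11.4393; Δ=(17.6737−5.8912)/(177.5664−132.4224)=0.2610; B=V−Δ·S=-27.8356
Node (1,1) S=201.7800: V=(p*·23.5649+(1−p*)·17.6737)/1.03=20.0187; Δ=(23.5649−17.6737)/(238.1004−177.5664)=0.0973; B=V−Δ·S=0.3813
Node (0,0) S=171.0000: V=(p*·20.0187+(1−p*)·11.4393)/1.03=15.2709; Δ=(20.0187−11.4393)/(201.7800−150.4800)=0.1672; B=V−Δ·S=-13.3273
Self-financing check: at every node Δ·S+B equals the discounted successor values.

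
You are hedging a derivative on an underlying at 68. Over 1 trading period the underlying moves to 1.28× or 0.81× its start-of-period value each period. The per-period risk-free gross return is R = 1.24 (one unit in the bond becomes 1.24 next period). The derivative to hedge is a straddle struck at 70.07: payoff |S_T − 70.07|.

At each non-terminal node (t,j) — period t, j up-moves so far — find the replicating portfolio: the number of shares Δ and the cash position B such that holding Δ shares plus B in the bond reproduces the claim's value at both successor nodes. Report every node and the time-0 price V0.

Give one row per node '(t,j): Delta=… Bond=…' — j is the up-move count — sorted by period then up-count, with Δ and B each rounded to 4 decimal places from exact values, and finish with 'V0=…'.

(0,0): Delta=0.0620 Bond=9.3368
V0=13.5496

The replicating-portfolio and risk-neutral prices coincide; use p* = (1.24−0.81)/(1.28−0.81) = 0.9149 for the latter.
Terminal values V(1,·): V(1,0)=14.9900, V(1,1)=16.9700
(0,0): S=68.0000. Δ = (V_up−V_dn)/(S_up−S_dn) = (16.9700−14.9900)/(87.0400−55.0800) = 0.0620. V = [p*·16.9700 + (1−p*)·14.9900]/1.24 = 13.5496. B = V − Δ·S = 9.3368.
Root portfolio cost Δ·68+B reproduces V0=13.5496.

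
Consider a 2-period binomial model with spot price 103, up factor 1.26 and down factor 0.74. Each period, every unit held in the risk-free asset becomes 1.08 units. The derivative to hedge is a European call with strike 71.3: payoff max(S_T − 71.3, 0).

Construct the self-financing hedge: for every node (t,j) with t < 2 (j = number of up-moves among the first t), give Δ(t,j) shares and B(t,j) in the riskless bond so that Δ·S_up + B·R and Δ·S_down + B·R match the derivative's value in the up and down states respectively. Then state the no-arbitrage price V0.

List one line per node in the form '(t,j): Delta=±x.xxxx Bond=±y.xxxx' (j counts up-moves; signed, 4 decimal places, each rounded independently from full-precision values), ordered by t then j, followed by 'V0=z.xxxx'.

Under the risk-neutral measure, an up-move has probability p* = (R−d)/(u−d) = 0.6538 and values discount at R = 1.08.
Payoff layer (t=2): V(2,0)=0.0000, V(2,1)=24.7372, V(2,2)=92.2228
  t=1,j=0: stock 76.2200 → up 96.0372 (V=24.7372), down 56.4028 (V=0.0000). Price 14.9762; hedge Δ=0.6241, bond B=-32.5953.
  t=1,j=1: stock 129.7800 → up 163.5228 (V=92.2228), down 96.0372 (V=24.7372). Price 63.7615; hedge Δ=1.0000, bond B=-66.0185.
  t=0,j=0: stock 103.0000 → up 129.7800 (V=63.7615), down 76.2200 (V=14.9762). Price 43.4021; hedge Δ=0.9109, bond B=-50.4157.
Each (Δ,B) replicates both successor values, so the strategy is self-financing and V0 is arbitrage-free.

(0,0): Delta=0.9109 Bond=-50.4157
(1,0): Delta=0.6241 Bond=-32.5953
(1,1): Delta=1.0000 Bond=-66.0185
V0=43.4021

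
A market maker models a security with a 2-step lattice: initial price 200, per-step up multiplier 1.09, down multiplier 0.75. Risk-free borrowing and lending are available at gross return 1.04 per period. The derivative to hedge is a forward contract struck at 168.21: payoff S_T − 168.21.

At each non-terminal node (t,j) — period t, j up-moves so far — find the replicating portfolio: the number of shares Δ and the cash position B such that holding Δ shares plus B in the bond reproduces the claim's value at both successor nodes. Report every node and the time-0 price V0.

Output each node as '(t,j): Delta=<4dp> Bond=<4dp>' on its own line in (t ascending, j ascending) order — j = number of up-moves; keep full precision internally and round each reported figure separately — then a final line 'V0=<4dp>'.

(0,0): Delta=1.0000 Bond=-155.5196
(1,0): Delta=1.0000 Bond=-161.7404
(1,1): Delta=1.0000 Bond=-161.7404
V0=44.4804

The replicating-portfolio and risk-neutral prices coincide; use p* = (1.04−0.75)/(1.09−0.75) = 0.8529 for the latter.
Payoff layer (t=2): V(2,0)=-55.7100, V(2,1)=-4.7100, V(2,2)=69.4100
  t=1,j=0: stock 150.0000 → up 163.5000 (V=-4.7100), down 112.5000 (V=-55.7100). Price -11.7404; hedge Δ=1.0000, bond B=-161.7404.
  t=1,j=1: stock 218.0000 → up 237.6200 (V=69.4100), down 163.5000 (V=-4.7100). Price 56.2596; hedge Δ=1.0000, bond B=-161.7404.
  t=0,j=0: stock 200.0000 → up 218.0000 (V=56.2596), down 150.0000 (V=-11.7404). Price 44.4804; hedge Δ=1.0000, bond B=-155.5196.
Root portfolio cost Δ·200+B reproduces V0=44.4804.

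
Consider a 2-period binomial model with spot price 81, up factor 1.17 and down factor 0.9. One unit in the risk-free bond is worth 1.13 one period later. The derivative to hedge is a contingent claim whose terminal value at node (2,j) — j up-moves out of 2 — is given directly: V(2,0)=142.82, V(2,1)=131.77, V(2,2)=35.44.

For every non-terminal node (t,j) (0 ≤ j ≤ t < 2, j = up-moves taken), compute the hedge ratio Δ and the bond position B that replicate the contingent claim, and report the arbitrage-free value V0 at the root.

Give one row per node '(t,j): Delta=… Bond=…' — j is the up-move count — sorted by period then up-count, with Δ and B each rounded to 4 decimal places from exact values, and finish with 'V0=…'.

No-arbitrage ⇒ martingale measure with p* = (R−d)/(u−d) = 0.8519.
Terminal payoffs: V(2,0)=142.8200, V(2,1)=131.7700, V(2,2)=35.4400
(1,0): S=72.9000. Δ = (V_up−V_dn)/(S_up−S_dn) = (131.7700−142.8200)/(85.2930−65.6100) = -0.5614. V = [p*·131.7700 + (1−p*)·142.8200]/1.13 = 118.0593. B = V − Δ·S = 158.9853.
(1,1): S=94.7700. Δ = (V_up−V_dn)/(S_up−S_dn) = (35.4400−131.7700)/(110.8809−85.2930) = -3.7647. V = [p*·35.4400 + (1−p*)·131.7700]/1.13 = 43.9921. B = V − Δ·S = 400.7699.
(0,0): S=81.0000. Δ = (V_up−V_dn)/(S_up−S_dn) = (43.9921−118.0593)/(94.7700−72.9000) = -3.3867. V = [p*·43.9921 + (1−p*)·118.0593]/1.13 = 48.6416. B = V − Δ·S = 322.9646.
Check: Δ(0,0)·S0 + B(0,0) = 48.6416 = V0.

(0,0): Delta=-3.3867 Bond=322.9646
(1,0): Delta=-0.5614 Bond=158.9853
(1,1): Delta=-3.7647 Bond=400.7699
V0=48.6416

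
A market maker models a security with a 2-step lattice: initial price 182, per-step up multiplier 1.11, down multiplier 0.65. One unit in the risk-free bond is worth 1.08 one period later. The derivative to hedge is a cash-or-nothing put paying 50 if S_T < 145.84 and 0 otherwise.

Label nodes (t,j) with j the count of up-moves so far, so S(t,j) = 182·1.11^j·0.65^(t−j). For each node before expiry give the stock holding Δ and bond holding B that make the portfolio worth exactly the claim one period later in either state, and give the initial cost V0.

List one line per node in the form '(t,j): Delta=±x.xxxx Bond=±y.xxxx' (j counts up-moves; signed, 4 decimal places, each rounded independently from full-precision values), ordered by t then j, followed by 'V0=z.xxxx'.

(0,0): Delta=-0.5169 Bond=99.4894
(1,0): Delta=0.0000 Bond=46.2963
(1,1): Delta=-0.5380 Bond=111.7150
V0=5.4090

Under the risk-neutral measure, an up-move has probability p* = (R−d)/(u−d) = 0.9348 and values discount at R = 1.08.
At expiry t=2: V(2,0)=50.0000, V(2,1)=50.0000, V(2,2)=0.0000
Node (1,0) S=118.3000: V=(p*·50.0000+(1−p*)·50.0000)/1.08=46.2963; Δ=(50.0000−50.0000)/(131.3130−76.8950)=0.0000; B=V−Δ·S=46.2963
Node (1,1) S=202.0200: V=(p*·0.0000+(1−p*)·50.0000)/1.08=3.0193; Δ=(0.0000−50.0000)/(224.2422−131.3130)=-0.5380; B=V−Δ·S=111.7150
Node (0,0) S=182.0000: V=(p*·3.0193+(1−p*)·46.2963)/1.08=5.4090; Δ=(3.0193−46.2963)/(202.0200−118.3000)=-0.5169; B=V−Δ·S=99.4894
The time-0 hedge costs 5.4090, which is the no-arbitrage price.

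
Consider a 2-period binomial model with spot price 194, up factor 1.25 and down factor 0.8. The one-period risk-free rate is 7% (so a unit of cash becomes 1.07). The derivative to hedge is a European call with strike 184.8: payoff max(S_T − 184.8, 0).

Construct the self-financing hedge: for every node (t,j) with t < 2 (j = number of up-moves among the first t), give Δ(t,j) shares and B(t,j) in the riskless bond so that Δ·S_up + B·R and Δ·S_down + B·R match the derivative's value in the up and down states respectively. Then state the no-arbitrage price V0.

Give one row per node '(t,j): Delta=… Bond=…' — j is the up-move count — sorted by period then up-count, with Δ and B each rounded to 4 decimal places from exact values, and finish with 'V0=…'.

Under the risk-neutral measure, an up-move has probability p* = (R−d)/(u−d) = 0.6000 and values discount at R = 1.07.
Terminal payoffs: V(2,0)=0.0000, V(2,1)=9.2000, V(2,2)=118.3250
Node (1,0) S=155.2000: V=(p*·9.2000+(1−p*)·0.0000)/1.07=5.1589; Δ=(9.2000−0.0000)/(194.0000−124.1600)=0.1317; B=V−Δ·S=-15.2856
Node (1,1) S=242.5000: V=(p*·118.3250+(1−p*)·9.2000)/1.07=69.7897; Δ=(118.3250−9.2000)/(303.1250−194.0000)=1.0000; B=V−Δ·S=-172.7103
Node (0,0) S=194.0000: V=(p*·69.7897+(1−p*)·5.1589)/1.07=41.0630; Δ=(69.7897−5.1589)/(242.5000−155.2000)=0.7403; B=V−Δ·S=-102.5611
Self-financing check: at every node Δ·S+B equals the discounted successor values.

(0,0): Delta=0.7403 Bond=-102.5611
(1,0): Delta=0.1317 Bond=-15.2856
(1,1): Delta=1.0000 Bond=-172.7103
V0=41.0630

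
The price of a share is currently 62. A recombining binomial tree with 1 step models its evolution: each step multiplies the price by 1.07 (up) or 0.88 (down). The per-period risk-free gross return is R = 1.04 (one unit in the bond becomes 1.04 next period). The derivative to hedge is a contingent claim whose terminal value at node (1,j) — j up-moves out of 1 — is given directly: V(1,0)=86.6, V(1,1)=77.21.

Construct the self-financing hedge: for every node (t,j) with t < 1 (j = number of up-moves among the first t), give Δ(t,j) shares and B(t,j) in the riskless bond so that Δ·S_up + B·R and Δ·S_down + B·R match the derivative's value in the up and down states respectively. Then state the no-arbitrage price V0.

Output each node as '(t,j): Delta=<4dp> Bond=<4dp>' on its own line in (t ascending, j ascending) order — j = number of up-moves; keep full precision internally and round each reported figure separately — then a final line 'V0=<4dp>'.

Risk-neutral probability p* = (R−d)/(u−d) = (1.04−0.88)/(1.07−0.88) = 0.8421.
Payoff layer (t=1): V(1,0)=86.6000, V(1,1)=77.2100
Node (0,0) S=62.0000: V=(p*·77.2100+(1−p*)·86.6000)/1.04=75.6660; Δ=(77.2100−86.6000)/(66.3400−54.5600)=-0.7971; B=V−Δ·S=125.0870
Each (Δ,B) replicates both successor values, so the strategy is self-financing and V0 is arbitrage-free.

(0,0): Delta=-0.7971 Bond=125.0870
V0=75.6660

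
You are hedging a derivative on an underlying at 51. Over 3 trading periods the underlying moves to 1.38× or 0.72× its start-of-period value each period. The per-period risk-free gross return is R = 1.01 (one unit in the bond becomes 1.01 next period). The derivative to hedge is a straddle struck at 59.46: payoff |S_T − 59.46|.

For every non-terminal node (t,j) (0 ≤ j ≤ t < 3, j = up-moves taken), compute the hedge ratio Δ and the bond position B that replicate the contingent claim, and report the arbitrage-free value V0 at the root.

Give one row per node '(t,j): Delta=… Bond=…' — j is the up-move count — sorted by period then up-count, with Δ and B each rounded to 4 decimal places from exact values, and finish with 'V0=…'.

(0,0): Delta=0.0213 Bond=24.5044
(1,0): Delta=-0.6241 Bond=48.4492
(1,1): Delta=0.4509 Bond=-5.4882
(2,0): Delta=-1.0000 Bond=58.8713
(2,1): Delta=-0.3739 Bond=36.2548
(2,2): Delta=1.0000 Bond=-58.8713
V0=25.5904

No-arbitrage ⇒ martingale measure with p* = (R−d)/(u−d) = 0.4394.
Terminal values V(3,·): V(3,0)=40.4244, V(3,1)=22.9750, V(3,2)=10.4696, V(3,3)=74.5717
  t=2,j=0: stock 26.4384 → up 36.4850 (V=22.9750), down 19.0356 (V=40.4244). Price 32.4329; hedge Δ=-1.0000, bond B=58.8713.
  t=2,j=1: stock 50.6736 → up 69.9296 (V=10.4696), down 36.4850 (V=22.9750). Price 17.3071; hedge Δ=-0.3739, bond B=36.2548.
  t=2,j=2: stock 97.1244 → up 134.0317 (V=74.5717), down 69.9296 (V=10.4696). Price 38.2531; hedge Δ=1.0000, bond B=-58.8713.
  t=1,j=0: stock 36.7200 → up 50.6736 (V=17.3071), down 26.4384 (V=32.4329). Price 25.5314; hedge Δ=-0.6241, bond B=48.4492.
  t=1,j=1: stock 70.3800 → up 97.1244 (V=38.2531), down 50.6736 (V=17.3071). Price 26.2482; hedge Δ=0.4509, bond B=-5.4882.
  t=0,j=0: stock 51.0000 → up 70.3800 (V=26.2482), down 36.7200 (V=25.5314). Price 25.5904; hedge Δ=0.0213, bond B=24.5044.
Each (Δ,B) replicates both successor values, so the strategy is self-financing and V0 is arbitrage-free.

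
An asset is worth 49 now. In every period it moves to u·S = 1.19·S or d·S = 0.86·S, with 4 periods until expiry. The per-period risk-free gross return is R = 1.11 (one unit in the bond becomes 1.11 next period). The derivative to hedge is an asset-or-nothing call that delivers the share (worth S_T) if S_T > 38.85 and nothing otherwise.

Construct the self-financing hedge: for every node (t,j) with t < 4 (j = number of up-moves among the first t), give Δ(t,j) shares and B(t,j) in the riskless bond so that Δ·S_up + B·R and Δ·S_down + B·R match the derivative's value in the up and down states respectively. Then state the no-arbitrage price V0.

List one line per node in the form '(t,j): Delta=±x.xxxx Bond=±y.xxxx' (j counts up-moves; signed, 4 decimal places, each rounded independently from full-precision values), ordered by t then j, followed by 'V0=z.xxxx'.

(0,0): Delta=1.2174 Bond=-11.7674
(1,0): Delta=1.7598 Bond=-35.9199
(1,1): Delta=1.0919 Bond=-5.7472
(2,0): Delta=2.9288 Bond=-82.2340
(2,1): Delta=1.4895 Bond=-26.3149
(2,2): Delta=1.0000 Bond=0.0000
(3,0): Delta=0.0000 Bond=0.0000
(3,1): Delta=3.6061 Bond=-120.4893
(3,2): Delta=1.0000 Bond=0.0000
(3,3): Delta=1.0000 Bond=0.0000
V0=47.8842

No-arbitrage ⇒ martingale measure with p* = (R−d)/(u−d) = 0.7576.
At expiry t=4: V(4,0)=0.0000, V(4,1)=0.0000, V(4,2)=51.3200, V(4,3)=71.0126, V(4,4)=98.2616
(3,0): S=31.1667. Δ = (V_up−V_dn)/(S_up−S_dn) = (0.0000−0.0000)/(37.0884−26.8034) = 0.0000. V = [p*·0.0000 + (1−p*)·0.0000]/1.11 = 0.0000. B = V − Δ·S = 0.0000.
(3,1): S=43.1261. Δ = (V_up−V_dn)/(S_up−S_dn) = (51.3200−0.0000)/(51.3200−37.0884) = 3.6061. V = [p*·51.3200 + (1−p*)·0.0000]/1.11 = 35.0260. B = V − Δ·S = -120.4893.
(3,2): S=59.6745. Δ = (V_up−V_dn)/(S_up−S_dn) = (71.0126−51.3200)/(71.0126−51.3200) = 1.0000. V = [p*·71.0126 + (1−p*)·51.3200]/1.11 = 59.6745. B = V − Δ·S = 0.0000.
(3,3): S=82.5728. Δ = (V_up−V_dn)/(S_up−S_dn) = (98.2616−71.0126)/(98.2616−71.0126) = 1.0000. V = [p*·98.2616 + (1−p*)·71.0126]/1.11 = 82.5728. B = V − Δ·S = 0.0000.
(2,0): S=36.2404. Δ = (V_up−V_dn)/(S_up−S_dn) = (35.0260−0.0000)/(43.1261−31.1667) = 2.9288. V = [p*·35.0260 + (1−p*)·0.0000]/1.11 = 23.9052. B = V − Δ·S = -82.2340.
(2,1): S=50.1466. Δ = (V_up−V_dn)/(S_up−S_dn) = (59.6745−35.0260)/(59.6745−43.1261) = 1.4895. V = [p*·59.6745 + (1−p*)·35.0260]/1.11 = 48.3775. B = V − Δ·S = -26.3149.
(2,2): S=69.3889. Δ = (V_up−V_dn)/(S_up−S_dn) = (82.5728−59.6745)/(82.5728−59.6745) = 1.0000. V = [p*·82.5728 + (1−p*)·59.6745]/1.11 = 69.3889. B = V − Δ·S = 0.0000.
(1,0): S=42.1400. Δ = (V_up−V_dn)/(S_up−S_dn) = (48.3775−23.9052)/(50.1466−36.2404) = 1.7598. V = [p*·48.3775 + (1−p*)·23.9052]/1.11 = 38.2386. B = V − Δ·S = -35.9199.
(1,1): S=58.3100. Δ = (V_up−V_dn)/(S_up−S_dn) = (69.3889−48.3775)/(69.3889−50.1466) = 1.0919. V = [p*·69.3889 + (1−p*)·48.3775]/1.11 = 57.9236. B = V − Δ·S = -5.7472.
(0,0): S=49.0000. Δ = (V_up−V_dn)/(S_up−S_dn) = (57.9236−38.2386)/(58.3100−42.1400) = 1.2174. V = [p*·57.9236 + (1−p*)·38.2386]/1.11 = 47.8842. B = V − Δ·S = -11.7674.
Check: Δ(0,0)·S0 + B(0,0) = 47.8842 = V0.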